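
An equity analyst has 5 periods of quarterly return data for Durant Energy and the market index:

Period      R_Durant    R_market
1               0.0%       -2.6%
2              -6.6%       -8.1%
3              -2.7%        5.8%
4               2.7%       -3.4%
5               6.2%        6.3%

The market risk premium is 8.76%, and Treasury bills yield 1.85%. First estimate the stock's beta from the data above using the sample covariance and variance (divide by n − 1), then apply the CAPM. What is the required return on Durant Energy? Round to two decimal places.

5.63%

Mean R_i = (0.0 − 6.6 − 2.7 + 2.7 + 6.2) / 5 = -0.0800%
Mean R_m = (-2.6 − 8.1 + 5.8 − 3.4 + 6.3) / 5 = -0.4000%
Σ(R_i − R̄_i)(R_m − R̄_m) = 67.5200  ⇒  Cov = 67.5200 / 4 = 16.8800
Σ(R_m − R̄_m)² = 156.4600  ⇒  Var(R_m) = 156.4600 / 4 = 39.1150
β = Cov / Var(R_m) = 16.8800 / 39.1150 = 0.4315
E(R) = R_f + β × MRP = 1.85% + 0.4315 × 8.76% = 5.63%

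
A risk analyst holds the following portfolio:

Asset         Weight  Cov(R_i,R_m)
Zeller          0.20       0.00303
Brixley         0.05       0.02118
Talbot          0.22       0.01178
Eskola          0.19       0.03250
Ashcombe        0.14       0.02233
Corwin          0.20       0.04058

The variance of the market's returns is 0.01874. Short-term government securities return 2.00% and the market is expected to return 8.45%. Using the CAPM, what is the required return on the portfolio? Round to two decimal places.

9.46%

β_Zeller = 0.00303 / 0.01874 = 0.1617
β_Brixley = 0.02118 / 0.01874 = 1.1302
β_Talbot = 0.01178 / 0.01874 = 0.6286
β_Eskola = 0.03250 / 0.01874 = 1.7343
β_Ashcombe = 0.02233 / 0.01874 = 1.1916
β_Corwin = 0.04058 / 0.01874 = 2.1654
β_P = Σ w_i β_i = 0.20×0.1617 + 0.05×1.1302 + 0.22×0.6286 + 0.19×1.7343 + 0.14×1.1916 + 0.20×2.1654 = 1.1566
MRP = 8.45% − 2.00% = 6.45%
E(R_P) = R_f + β_P × MRP = 2.00% + 1.1566 × 6.45% = 9.46%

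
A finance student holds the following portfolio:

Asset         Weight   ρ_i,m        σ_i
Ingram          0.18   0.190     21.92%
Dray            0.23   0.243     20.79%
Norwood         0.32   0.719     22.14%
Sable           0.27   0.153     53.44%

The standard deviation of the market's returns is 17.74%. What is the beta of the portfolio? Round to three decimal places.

0.519

β_Ingram = 0.190 × 21.92% / 17.74% = 0.2348
β_Dray = 0.243 × 20.79% / 17.74% = 0.2848
β_Norwood = 0.719 × 22.14% / 17.74% = 0.8973
β_Sable = 0.153 × 53.44% / 17.74% = 0.4609
β_P = Σ w_i β_i = 0.18×0.2348 + 0.23×0.2848 + 0.32×0.8973 + 0.27×0.4609 = 0.5193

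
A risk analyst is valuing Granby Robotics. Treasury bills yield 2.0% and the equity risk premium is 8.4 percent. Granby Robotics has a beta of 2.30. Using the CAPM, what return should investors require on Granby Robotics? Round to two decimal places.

21.32%

E(R) = R_f + β × MRP = 2.0% + 2.30 × 8.4% = 21.32%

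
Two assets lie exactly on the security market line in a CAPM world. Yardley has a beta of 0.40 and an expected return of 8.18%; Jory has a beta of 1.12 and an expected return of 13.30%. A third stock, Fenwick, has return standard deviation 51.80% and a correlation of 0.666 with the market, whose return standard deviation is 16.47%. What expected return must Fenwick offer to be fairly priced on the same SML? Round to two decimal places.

20.23%

MRP = (13.30% − 8.18%) / (1.12 − 0.40) = 7.1111%
R_f = 8.18% − 0.40 × 7.1111% = 5.3356%
β_Fenwick = ρ·σ_i/σ_m = 0.666 × 51.80 / 16.47 = 2.0946
E(R_Fenwick) = R_f + β × MRP = 5.3356% + 2.0946 × 7.1111% = 20.23%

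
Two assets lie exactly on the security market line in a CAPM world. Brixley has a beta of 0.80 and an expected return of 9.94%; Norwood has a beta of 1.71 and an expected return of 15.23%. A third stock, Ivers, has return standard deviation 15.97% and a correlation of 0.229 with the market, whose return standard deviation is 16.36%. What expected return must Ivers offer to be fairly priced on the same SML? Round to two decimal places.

MRP = (15.23% − 9.94%) / (1.71 − 0.80) = 5.8132%
R_f = 9.94% − 0.80 × 5.8132% = 5.2894%
β_Ivers = ρ·σ_i/σ_m = 0.229 × 15.97 / 16.36 = 0.2235
E(R_Ivers) = R_f + β × MRP = 5.2894% + 0.2235 × 5.8132% = 6.59%

6.59%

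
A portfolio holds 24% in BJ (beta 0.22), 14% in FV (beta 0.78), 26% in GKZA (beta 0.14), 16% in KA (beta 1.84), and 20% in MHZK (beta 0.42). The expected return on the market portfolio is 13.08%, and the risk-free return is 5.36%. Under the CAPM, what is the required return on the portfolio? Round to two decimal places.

β_P = Σ w_i β_i = 0.24×0.22 + 0.14×0.78 + 0.26×0.14 + 0.16×1.84 + 0.20×0.42 = 0.5768
MRP = 13.08% − 5.36% = 7.72%
E(R_P) = R_f + β_P × MRP = 5.36% + 0.5768 × 7.72% = 9.81%

9.81%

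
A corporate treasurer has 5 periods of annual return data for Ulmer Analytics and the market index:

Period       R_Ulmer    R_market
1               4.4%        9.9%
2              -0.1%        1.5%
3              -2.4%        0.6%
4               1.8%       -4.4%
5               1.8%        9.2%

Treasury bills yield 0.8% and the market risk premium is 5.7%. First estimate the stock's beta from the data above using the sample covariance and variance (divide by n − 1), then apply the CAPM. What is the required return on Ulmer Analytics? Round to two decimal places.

Mean R_i = (4.4 − 0.1 − 2.4 + 1.8 + 1.8) / 5 = 1.1000%
Mean R_m = (9.9 + 1.5 + 0.6 − 4.4 + 9.2) / 5 = 3.3600%
Σ(R_i − R̄_i)(R_m − R̄_m) = 32.1300  ⇒  Cov = 32.1300 / 4 = 8.0325
Σ(R_m − R̄_m)² = 148.1720  ⇒  Var(R_m) = 148.1720 / 4 = 37.0430
β = Cov / Var(R_m) = 8.0325 / 37.0430 = 0.2168
E(R) = R_f + β × MRP = 0.8% + 0.2168 × 5.7% = 2.04%

2.04%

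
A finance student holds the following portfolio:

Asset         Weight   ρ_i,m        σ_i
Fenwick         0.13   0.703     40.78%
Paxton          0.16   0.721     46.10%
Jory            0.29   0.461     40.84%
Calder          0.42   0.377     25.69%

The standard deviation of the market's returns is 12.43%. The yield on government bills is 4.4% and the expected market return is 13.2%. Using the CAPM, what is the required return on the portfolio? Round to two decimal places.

β_Fenwick = 0.703 × 40.78% / 12.43% = 2.3064
β_Paxton = 0.721 × 46.10% / 12.43% = 2.6740
β_Jory = 0.461 × 40.84% / 12.43% = 1.5147
β_Calder = 0.377 × 25.69% / 12.43% = 0.7792
β_P = Σ w_i β_i = 0.13×2.3064 + 0.16×2.6740 + 0.29×1.5147 + 0.42×0.7792 = 1.4942
MRP = 13.2% − 4.4% = 8.80%
E(R_P) = R_f + β_P × MRP = 4.4% + 1.4942 × 8.8% = 17.55%

17.55%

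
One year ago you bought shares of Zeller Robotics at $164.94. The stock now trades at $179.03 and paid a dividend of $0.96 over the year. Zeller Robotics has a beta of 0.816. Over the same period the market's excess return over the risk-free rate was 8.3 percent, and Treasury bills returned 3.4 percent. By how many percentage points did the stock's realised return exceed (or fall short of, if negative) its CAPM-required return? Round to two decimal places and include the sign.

-1.05%

Realised HPR = (P1 + D1 − P0) / P0 = (179.03 + 0.96 − 164.94) / 164.94 = 15.05 / 164.94 = 9.1245%
CAPM required = R_f + β·MRP = 3.4% + 0.816 × 8.3% = 10.1728%
α = realised − required = 9.1245% − 10.1728% = -1.05%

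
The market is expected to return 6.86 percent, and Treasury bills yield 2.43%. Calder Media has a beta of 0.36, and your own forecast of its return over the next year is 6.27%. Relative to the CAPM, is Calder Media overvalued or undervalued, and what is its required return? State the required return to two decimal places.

Undervalued; required return 4.02%

MRP = 6.86% − 2.43% = 4.43%
Required return = R_f + β·MRP = 2.43% + 0.36 × 4.43% = 4.02%
Forecast 6.27% > required 4.02% → the stock plots above the SML → undervalued.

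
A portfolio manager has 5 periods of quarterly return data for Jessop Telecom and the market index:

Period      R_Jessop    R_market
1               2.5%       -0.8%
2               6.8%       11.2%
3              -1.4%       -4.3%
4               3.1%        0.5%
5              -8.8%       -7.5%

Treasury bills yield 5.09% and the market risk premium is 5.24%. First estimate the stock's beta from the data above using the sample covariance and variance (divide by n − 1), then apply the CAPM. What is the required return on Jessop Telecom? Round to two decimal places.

Mean R_i = (2.5 + 6.8 − 1.4 + 3.1 − 8.8) / 5 = 0.4400%
Mean R_m = (-0.8 + 11.2 − 4.3 + 0.5 − 7.5) / 5 = -0.1800%
Σ(R_i − R̄_i)(R_m − R̄_m) = 148.1260  ⇒  Cov = 148.1260 / 4 = 37.0315
Σ(R_m − R̄_m)² = 200.9080  ⇒  Var(R_m) = 200.9080 / 4 = 50.2270
β = Cov / Var(R_m) = 37.0315 / 50.2270 = 0.7373
E(R) = R_f + β × MRP = 5.09% + 0.7373 × 5.24% = 8.95%

8.95%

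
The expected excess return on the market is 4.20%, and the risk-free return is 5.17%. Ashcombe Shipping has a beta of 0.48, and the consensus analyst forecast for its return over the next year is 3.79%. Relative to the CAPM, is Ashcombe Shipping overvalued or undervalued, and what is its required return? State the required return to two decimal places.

Required return = R_f + β·MRP = 5.17% + 0.48 × 4.20% = 7.19%
Forecast 3.79% < required 7.19% → the stock plots below the SML → overvalued.

Overvalued; required return 7.19%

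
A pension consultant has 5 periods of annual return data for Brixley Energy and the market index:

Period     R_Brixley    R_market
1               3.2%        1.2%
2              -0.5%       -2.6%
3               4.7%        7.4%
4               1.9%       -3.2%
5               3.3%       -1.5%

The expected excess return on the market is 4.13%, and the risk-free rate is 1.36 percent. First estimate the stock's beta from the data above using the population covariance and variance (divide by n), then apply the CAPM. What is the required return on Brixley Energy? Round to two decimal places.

2.77%

Mean R_i = (3.2 − 0.5 + 4.7 + 1.9 + 3.3) / 5 = 2.5200%
Mean R_m = (1.2 − 2.6 + 7.4 − 3.2 − 1.5) / 5 = 0.2600%
Σ(R_i − R̄_i)(R_m − R̄_m) = 25.6140  ⇒  Cov = 25.6140 / 5 = 5.1228
Σ(R_m − R̄_m)² = 75.1120  ⇒  Var(R_m) = 75.1120 / 5 = 15.0224
β = Cov / Var(R_m) = 5.1228 / 15.0224 = 0.3410
E(R) = R_f + β × MRP = 1.36% + 0.3410 × 4.13% = 2.77%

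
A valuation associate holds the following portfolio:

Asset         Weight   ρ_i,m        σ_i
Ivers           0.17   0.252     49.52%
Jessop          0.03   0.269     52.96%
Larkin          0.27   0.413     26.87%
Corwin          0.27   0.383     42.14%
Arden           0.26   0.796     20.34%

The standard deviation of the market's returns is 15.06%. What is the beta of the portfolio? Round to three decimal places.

0.937

β_Ivers = 0.252 × 49.52% / 15.06% = 0.8286
β_Jessop = 0.269 × 52.96% / 15.06% = 0.9460
β_Larkin = 0.413 × 26.87% / 15.06% = 0.7369
β_Corwin = 0.383 × 42.14% / 15.06% = 1.0717
β_Arden = 0.796 × 20.34% / 15.06% = 1.0751
β_P = Σ w_i β_i = 0.17×0.8286 + 0.03×0.9460 + 0.27×0.7369 + 0.27×1.0717 + 0.26×1.0751 = 0.9371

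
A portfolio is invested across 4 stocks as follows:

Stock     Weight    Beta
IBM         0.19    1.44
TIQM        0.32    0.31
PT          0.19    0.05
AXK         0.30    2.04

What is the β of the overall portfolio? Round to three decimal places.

β_P = Σ w_i β_i = 0.19×1.44 + 0.32×0.31 + 0.19×0.05 + 0.30×2.04 = 0.9943

0.994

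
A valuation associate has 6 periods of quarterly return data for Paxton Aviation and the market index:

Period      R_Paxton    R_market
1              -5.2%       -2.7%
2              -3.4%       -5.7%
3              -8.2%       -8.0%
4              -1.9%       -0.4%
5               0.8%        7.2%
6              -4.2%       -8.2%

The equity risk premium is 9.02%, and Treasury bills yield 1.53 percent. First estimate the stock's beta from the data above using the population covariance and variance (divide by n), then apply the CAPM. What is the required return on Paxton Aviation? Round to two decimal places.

Mean R_i = (-5.2 − 3.4 − 8.2 − 1.9 + 0.8 − 4.2) / 6 = -3.6833%
Mean R_m = (-2.7 − 5.7 − 8.0 − 0.4 + 7.2 − 8.2) / 6 = -2.9667%
Σ(R_i − R̄_i)(R_m − R̄_m) = 74.4167  ⇒  Cov = 74.4167 / 6 = 12.4028
Σ(R_m − R̄_m)² = 170.2133  ⇒  Var(R_m) = 170.2133 / 6 = 28.3689
β = Cov / Var(R_m) = 12.4028 / 28.3689 = 0.4372
E(R) = R_f + β × MRP = 1.53% + 0.4372 × 9.02% = 5.47%

5.47%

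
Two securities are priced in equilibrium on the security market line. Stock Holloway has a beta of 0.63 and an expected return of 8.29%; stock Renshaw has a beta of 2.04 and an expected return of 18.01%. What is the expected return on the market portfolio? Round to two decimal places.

10.84%

Both satisfy E(R) = R_f + β·MRP, so the slope of the SML is
MRP = (18.01% − 8.29%) / (2.04 − 0.63) = 9.72% / 1.41 = 6.8936%
R_f = E(R_Holloway) − β_Holloway·MRP = 8.29% − 0.63 × 6.8936% = 3.9470%
E(R_m) = R_f + MRP = 3.9470% + 6.8936% = 10.84%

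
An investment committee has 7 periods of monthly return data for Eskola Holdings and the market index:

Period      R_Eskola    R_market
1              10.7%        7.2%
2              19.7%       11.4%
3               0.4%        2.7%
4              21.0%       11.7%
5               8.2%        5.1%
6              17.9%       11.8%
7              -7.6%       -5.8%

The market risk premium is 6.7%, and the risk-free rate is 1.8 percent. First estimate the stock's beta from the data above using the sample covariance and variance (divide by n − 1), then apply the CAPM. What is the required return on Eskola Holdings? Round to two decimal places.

12.72%

Mean R_i = (10.7 + 19.7 + 0.4 + 21.0 + 8.2 + 17.9 − 7.6) / 7 = 10.0429%
Mean R_m = (7.2 + 11.4 + 2.7 + 11.7 + 5.1 + 11.8 − 5.8) / 7 = 6.3000%
Σ(R_i − R̄_i)(R_m − R̄_m) = 402.6300  ⇒  Cov = 402.6300 / 6 = 67.1050
Σ(R_m − R̄_m)² = 247.0400  ⇒  Var(R_m) = 247.0400 / 6 = 41.1733
β = Cov / Var(R_m) = 67.1050 / 41.1733 = 1.6298
E(R) = R_f + β × MRP = 1.8% + 1.6298 × 6.7% = 12.72%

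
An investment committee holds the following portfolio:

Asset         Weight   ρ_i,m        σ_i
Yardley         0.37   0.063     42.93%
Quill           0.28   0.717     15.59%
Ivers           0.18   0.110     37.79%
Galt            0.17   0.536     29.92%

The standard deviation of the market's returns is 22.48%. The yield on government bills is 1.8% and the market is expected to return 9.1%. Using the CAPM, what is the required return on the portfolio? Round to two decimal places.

4.27%

β_Yardley = 0.063 × 42.93% / 22.48% = 0.1203
β_Quill = 0.717 × 15.59% / 22.48% = 0.4972
β_Ivers = 0.110 × 37.79% / 22.48% = 0.1849
β_Galt = 0.536 × 29.92% / 22.48% = 0.7134
β_P = Σ w_i β_i = 0.37×0.1203 + 0.28×0.4972 + 0.18×0.1849 + 0.17×0.7134 = 0.3383
MRP = 9.1% − 1.8% = 7.30%
E(R_P) = R_f + β_P × MRP = 1.8% + 0.3383 × 7.3% = 4.27%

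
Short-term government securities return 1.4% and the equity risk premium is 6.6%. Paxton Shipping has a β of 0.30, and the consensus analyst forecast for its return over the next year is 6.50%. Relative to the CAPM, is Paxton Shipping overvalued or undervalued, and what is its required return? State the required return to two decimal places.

Undervalued; required return 3.38%

Required return = R_f + β·MRP = 1.4% + 0.30 × 6.6% = 3.38%
Forecast 6.50% > required 3.38% → the stock plots above the SML → undervalued.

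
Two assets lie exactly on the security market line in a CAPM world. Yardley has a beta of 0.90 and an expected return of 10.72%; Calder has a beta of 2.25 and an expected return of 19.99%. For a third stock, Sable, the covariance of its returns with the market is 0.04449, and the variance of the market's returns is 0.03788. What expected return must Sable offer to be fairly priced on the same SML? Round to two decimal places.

12.60%

MRP = (19.99% − 10.72%) / (2.25 − 0.90) = 6.8667%
R_f = 10.72% − 0.90 × 6.8667% = 4.5400%
β_Sable = Cov / Var(R_m) = 0.04449 / 0.03788 = 1.1745
E(R_Sable) = R_f + β × MRP = 4.5400% + 1.1745 × 6.8667% = 12.60%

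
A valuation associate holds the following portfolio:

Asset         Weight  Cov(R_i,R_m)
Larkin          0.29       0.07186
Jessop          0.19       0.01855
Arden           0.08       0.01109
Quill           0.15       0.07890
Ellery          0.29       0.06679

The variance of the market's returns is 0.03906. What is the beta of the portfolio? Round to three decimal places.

β_Larkin = 0.07186 / 0.03906 = 1.8397
β_Jessop = 0.01855 / 0.03906 = 0.4749
β_Arden = 0.01109 / 0.03906 = 0.2839
β_Quill = 0.07890 / 0.03906 = 2.0200
β_Ellery = 0.06679 / 0.03906 = 1.7099
β_P = Σ w_i β_i = 0.29×1.8397 + 0.19×0.4749 + 0.08×0.2839 + 0.15×2.0200 + 0.29×1.7099 = 1.4453

1.445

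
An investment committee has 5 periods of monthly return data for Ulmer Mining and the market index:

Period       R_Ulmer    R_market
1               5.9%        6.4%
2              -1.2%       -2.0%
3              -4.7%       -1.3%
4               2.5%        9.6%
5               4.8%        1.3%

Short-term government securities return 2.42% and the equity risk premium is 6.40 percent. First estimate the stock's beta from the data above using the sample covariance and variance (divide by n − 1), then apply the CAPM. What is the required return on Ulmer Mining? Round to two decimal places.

5.96%

Mean R_i = (5.9 − 1.2 − 4.7 + 2.5 + 4.8) / 5 = 1.4600%
Mean R_m = (6.4 − 2.0 − 1.3 + 9.6 + 1.3) / 5 = 2.8000%
Σ(R_i − R̄_i)(R_m − R̄_m) = 56.0700  ⇒  Cov = 56.0700 / 4 = 14.0175
Σ(R_m − R̄_m)² = 101.3000  ⇒  Var(R_m) = 101.3000 / 4 = 25.3250
β = Cov / Var(R_m) = 14.0175 / 25.3250 = 0.5535
E(R) = R_f + β × MRP = 2.42% + 0.5535 × 6.40% = 5.96%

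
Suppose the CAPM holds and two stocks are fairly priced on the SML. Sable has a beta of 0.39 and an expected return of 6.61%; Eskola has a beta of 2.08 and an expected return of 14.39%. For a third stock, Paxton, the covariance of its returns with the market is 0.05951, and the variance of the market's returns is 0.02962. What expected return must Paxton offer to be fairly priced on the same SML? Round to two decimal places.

14.06%

MRP = (14.39% − 6.61%) / (2.08 − 0.39) = 4.6036%
R_f = 6.61% − 0.39 × 4.6036% = 4.8146%
β_Paxton = Cov / Var(R_m) = 0.05951 / 0.02962 = 2.0091
E(R_Paxton) = R_f + β × MRP = 4.8146% + 2.0091 × 4.6036% = 14.06%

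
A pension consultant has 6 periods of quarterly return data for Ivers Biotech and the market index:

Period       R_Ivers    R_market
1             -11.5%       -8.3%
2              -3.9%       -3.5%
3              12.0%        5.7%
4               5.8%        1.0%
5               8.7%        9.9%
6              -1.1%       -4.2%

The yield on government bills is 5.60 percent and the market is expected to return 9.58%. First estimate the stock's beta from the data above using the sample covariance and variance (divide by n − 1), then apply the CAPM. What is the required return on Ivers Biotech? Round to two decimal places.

10.32%

Mean R_i = (-11.5 − 3.9 + 12.0 + 5.8 + 8.7 − 1.1) / 6 = 1.6667%
Mean R_m = (-8.3 − 3.5 + 5.7 + 1.0 + 9.9 − 4.2) / 6 = 0.1000%
Σ(R_i − R̄_i)(R_m − R̄_m) = 273.0500  ⇒  Cov = 273.0500 / 5 = 54.6100
Σ(R_m − R̄_m)² = 230.2200  ⇒  Var(R_m) = 230.2200 / 5 = 46.0440
β = Cov / Var(R_m) = 54.6100 / 46.0440 = 1.1860
MRP = 9.58% − 5.60% = 3.98%
E(R) = R_f + β × MRP = 5.60% + 1.1860 × 3.98% = 10.32%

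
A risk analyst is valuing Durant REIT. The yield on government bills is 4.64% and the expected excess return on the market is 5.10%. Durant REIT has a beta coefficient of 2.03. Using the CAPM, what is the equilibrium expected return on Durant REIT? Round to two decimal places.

14.99%

E(R) = R_f + β × MRP = 4.64% + 2.03 × 5.10% = 14.99%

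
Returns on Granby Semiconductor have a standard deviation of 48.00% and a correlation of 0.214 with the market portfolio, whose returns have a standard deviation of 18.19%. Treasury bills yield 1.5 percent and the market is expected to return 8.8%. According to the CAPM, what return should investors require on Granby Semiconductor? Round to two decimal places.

5.62%

β = ρ × σ_i / σ_m = 0.214 × 48.00% / 18.19% = 0.5647
MRP = 8.8% − 1.5% = 7.30%
E(R) = 1.5% + 0.5647 × 7.3% = 5.62%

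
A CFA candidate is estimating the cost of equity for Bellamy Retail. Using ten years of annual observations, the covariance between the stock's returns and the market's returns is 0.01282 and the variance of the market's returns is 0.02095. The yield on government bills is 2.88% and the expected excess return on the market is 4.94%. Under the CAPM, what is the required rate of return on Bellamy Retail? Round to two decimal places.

β = Cov(R_i, R_m) / Var(R_m) = 0.01282 / 0.02095 = 0.6119
E(R) = R_f + β × MRP = 2.88% + 0.6119 × 4.94% = 5.90%

5.90%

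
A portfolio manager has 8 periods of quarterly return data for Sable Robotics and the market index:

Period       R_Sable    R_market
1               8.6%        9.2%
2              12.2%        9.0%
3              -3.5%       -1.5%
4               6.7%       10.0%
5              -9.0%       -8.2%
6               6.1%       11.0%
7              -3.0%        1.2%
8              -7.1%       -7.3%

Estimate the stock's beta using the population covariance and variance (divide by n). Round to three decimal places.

0.945

Mean R_i = (8.6 + 12.2 − 3.5 + 6.7 − 9.0 + 6.1 − 3.0 − 7.1) / 8 = 1.3750%
Mean R_m = (9.2 + 9.0 − 1.5 + 10.0 − 8.2 + 11.0 + 1.2 − 7.3) / 8 = 2.9250%
Σ(R_i − R̄_i)(R_m − R̄_m) = 418.1250  ⇒  Cov = 418.1250 / 8 = 52.2656
Σ(R_m − R̄_m)² = 442.4150  ⇒  Var(R_m) = 442.4150 / 8 = 55.3019
β = Cov / Var(R_m) = 52.2656 / 55.3019 = 0.9451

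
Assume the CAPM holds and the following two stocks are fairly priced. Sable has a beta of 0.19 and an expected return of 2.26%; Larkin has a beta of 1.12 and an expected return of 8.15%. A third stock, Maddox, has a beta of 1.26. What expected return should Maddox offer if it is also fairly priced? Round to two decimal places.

MRP (SML slope) = (8.15% − 2.26%) / (1.12 − 0.19) = 5.89% / 0.93 = 6.3333%
R_f (intercept) = 2.26% − 0.19 × 6.3333% = 1.0567%
E(R_Maddox) = R_f + β × MRP = 1.0567% + 1.26 × 6.3333% = 9.04%

9.04%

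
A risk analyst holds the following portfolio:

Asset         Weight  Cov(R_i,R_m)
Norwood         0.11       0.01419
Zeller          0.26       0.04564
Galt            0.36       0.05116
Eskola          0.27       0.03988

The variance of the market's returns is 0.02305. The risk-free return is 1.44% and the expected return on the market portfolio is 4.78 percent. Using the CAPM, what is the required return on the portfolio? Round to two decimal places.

β_Norwood = 0.01419 / 0.02305 = 0.6156
β_Zeller = 0.04564 / 0.02305 = 1.9800
β_Galt = 0.05116 / 0.02305 = 2.2195
β_Eskola = 0.03988 / 0.02305 = 1.7302
β_P = Σ w_i β_i = 0.11×0.6156 + 0.26×1.9800 + 0.36×2.2195 + 0.27×1.7302 = 1.8487
MRP = 4.78% − 1.44% = 3.34%
E(R_P) = R_f + β_P × MRP = 1.44% + 1.8487 × 3.34% = 7.61%

7.61%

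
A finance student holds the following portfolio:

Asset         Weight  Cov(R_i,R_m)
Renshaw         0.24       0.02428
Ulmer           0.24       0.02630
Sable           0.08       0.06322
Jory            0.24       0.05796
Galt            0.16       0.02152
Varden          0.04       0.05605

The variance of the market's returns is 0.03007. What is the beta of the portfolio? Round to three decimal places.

β_Renshaw = 0.02428 / 0.03007 = 0.8074
β_Ulmer = 0.02630 / 0.03007 = 0.8746
β_Sable = 0.06322 / 0.03007 = 2.1024
β_Jory = 0.05796 / 0.03007 = 1.9275
β_Galt = 0.02152 / 0.03007 = 0.7157
β_Varden = 0.05605 / 0.03007 = 1.8640
β_P = Σ w_i β_i = 0.24×0.8074 + 0.24×0.8746 + 0.08×2.1024 + 0.24×1.9275 + 0.16×0.7157 + 0.04×1.8640 = 1.2235

1.224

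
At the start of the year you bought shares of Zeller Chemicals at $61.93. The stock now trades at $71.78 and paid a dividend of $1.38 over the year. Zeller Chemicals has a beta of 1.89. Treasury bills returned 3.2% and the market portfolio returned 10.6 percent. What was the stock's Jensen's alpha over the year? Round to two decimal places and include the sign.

+0.95%

Realised HPR = (P1 + D1 − P0) / P0 = (71.78 + 1.38 − 61.93) / 61.93 = 11.23 / 61.93 = 18.1334%
MRP = 10.6% − 3.2% = 7.40%
CAPM required = R_f + β·MRP = 3.2% + 1.89 × 7.4% = 17.1860%
α = realised − required = 18.1334% − 17.1860% = +0.95%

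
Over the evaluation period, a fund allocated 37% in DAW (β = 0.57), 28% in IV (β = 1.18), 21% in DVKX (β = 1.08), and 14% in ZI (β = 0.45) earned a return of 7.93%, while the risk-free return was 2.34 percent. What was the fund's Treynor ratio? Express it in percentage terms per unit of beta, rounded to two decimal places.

β_P = 0.37×0.57 + 0.28×1.18 + 0.21×1.08 + 0.14×0.45 = 0.8311
Treynor = (R_P − R_f) / β_P = (7.93% − 2.34%) / 0.8311 = 5.59% / 0.8311 = 6.73%

6.73%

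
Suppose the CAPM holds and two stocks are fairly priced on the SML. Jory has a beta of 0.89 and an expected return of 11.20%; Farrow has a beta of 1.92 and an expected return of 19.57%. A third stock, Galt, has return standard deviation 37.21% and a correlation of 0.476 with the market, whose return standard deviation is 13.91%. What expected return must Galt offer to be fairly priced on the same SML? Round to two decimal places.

MRP = (19.57% − 11.20%) / (1.92 − 0.89) = 8.1262%
R_f = 11.20% − 0.89 × 8.1262% = 3.9677%
β_Galt = ρ·σ_i/σ_m = 0.476 × 37.21 / 13.91 = 1.2733
E(R_Galt) = R_f + β × MRP = 3.9677% + 1.2733 × 8.1262% = 14.31%

14.31%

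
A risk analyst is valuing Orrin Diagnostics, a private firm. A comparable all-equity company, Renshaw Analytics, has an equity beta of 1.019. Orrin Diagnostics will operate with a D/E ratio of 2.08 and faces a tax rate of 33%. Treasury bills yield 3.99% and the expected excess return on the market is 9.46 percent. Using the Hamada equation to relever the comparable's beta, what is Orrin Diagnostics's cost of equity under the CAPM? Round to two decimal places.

27.06%

β_L = β_U × [1 + (1 − t)(D/E)] = 1.019 × [1 + (1 − 0.33) × 2.08]
    = 1.019 × [1 + 0.67 × 2.08] = 1.019 × 2.3936 = 2.4391
E(R) = R_f + β_L × MRP = 3.99% + 2.4391 × 9.46% = 27.06%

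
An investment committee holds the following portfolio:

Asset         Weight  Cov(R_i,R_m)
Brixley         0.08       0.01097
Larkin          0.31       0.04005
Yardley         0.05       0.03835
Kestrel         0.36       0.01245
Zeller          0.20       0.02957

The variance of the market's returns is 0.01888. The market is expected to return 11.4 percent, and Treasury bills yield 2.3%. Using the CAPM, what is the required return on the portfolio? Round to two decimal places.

β_Brixley = 0.01097 / 0.01888 = 0.5810
β_Larkin = 0.04005 / 0.01888 = 2.1213
β_Yardley = 0.03835 / 0.01888 = 2.0313
β_Kestrel = 0.01245 / 0.01888 = 0.6594
β_Zeller = 0.02957 / 0.01888 = 1.5662
β_P = Σ w_i β_i = 0.08×0.5810 + 0.31×2.1213 + 0.05×2.0313 + 0.36×0.6594 + 0.20×1.5662 = 1.3563
MRP = 11.4% − 2.3% = 9.10%
E(R_P) = R_f + β_P × MRP = 2.3% + 1.3563 × 9.1% = 14.64%

14.64%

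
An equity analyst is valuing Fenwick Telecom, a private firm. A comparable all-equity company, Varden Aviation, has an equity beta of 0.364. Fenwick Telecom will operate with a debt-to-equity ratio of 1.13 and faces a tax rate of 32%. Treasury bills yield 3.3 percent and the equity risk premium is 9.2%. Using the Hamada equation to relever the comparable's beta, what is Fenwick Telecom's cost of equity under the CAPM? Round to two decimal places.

β_L = β_U × [1 + (1 − t)(D/E)] = 0.364 × [1 + (1 − 0.32) × 1.13]
    = 0.364 × [1 + 0.68 × 1.13] = 0.364 × 1.7684 = 0.6437
E(R) = R_f + β_L × MRP = 3.3% + 0.6437 × 9.2% = 9.22%

9.22%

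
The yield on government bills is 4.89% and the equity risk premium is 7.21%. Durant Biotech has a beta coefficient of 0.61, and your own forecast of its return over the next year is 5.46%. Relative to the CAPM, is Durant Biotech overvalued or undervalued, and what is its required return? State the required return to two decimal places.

Overvalued; required return 9.29%

Required return = R_f + β·MRP = 4.89% + 0.61 × 7.21% = 9.29%
Forecast 5.46% < required 9.29% → the stock plots below the SML → overvalued.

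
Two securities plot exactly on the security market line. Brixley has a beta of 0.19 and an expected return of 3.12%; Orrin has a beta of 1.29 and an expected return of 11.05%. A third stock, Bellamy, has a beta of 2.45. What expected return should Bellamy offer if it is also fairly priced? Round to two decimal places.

19.41%

MRP (SML slope) = (11.05% − 3.12%) / (1.29 − 0.19) = 7.93% / 1.10 = 7.2091%
R_f (intercept) = 3.12% − 0.19 × 7.2091% = 1.7503%
E(R_Bellamy) = R_f + β × MRP = 1.7503% + 2.45 × 7.2091% = 19.41%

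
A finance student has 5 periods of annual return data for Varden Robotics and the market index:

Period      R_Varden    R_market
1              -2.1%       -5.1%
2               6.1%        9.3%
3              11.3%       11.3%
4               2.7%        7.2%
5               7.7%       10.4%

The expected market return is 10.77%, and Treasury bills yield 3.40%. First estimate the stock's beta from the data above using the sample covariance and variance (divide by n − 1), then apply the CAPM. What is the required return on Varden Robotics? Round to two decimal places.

8.47%

Mean R_i = (-2.1 + 6.1 + 11.3 + 2.7 + 7.7) / 5 = 5.1400%
Mean R_m = (-5.1 + 9.3 + 11.3 + 7.2 + 10.4) / 5 = 6.6200%
Σ(R_i − R̄_i)(R_m − R̄_m) = 124.5160  ⇒  Cov = 124.5160 / 4 = 31.1290
Σ(R_m − R̄_m)² = 181.0680  ⇒  Var(R_m) = 181.0680 / 4 = 45.2670
β = Cov / Var(R_m) = 31.1290 / 45.2670 = 0.6877
MRP = 10.77% − 3.40% = 7.37%
E(R) = R_f + β × MRP = 3.40% + 0.6877 × 7.37% = 8.47%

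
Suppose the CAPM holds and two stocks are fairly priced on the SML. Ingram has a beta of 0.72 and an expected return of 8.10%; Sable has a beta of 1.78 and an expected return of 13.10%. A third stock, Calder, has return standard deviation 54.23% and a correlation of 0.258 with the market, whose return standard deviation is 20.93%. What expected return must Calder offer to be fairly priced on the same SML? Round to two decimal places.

MRP = (13.10% − 8.10%) / (1.78 − 0.72) = 4.7170%
R_f = 8.10% − 0.72 × 4.7170% = 4.7038%
β_Calder = ρ·σ_i/σ_m = 0.258 × 54.23 / 20.93 = 0.6685
E(R_Calder) = R_f + β × MRP = 4.7038% + 0.6685 × 4.7170% = 7.86%

7.86%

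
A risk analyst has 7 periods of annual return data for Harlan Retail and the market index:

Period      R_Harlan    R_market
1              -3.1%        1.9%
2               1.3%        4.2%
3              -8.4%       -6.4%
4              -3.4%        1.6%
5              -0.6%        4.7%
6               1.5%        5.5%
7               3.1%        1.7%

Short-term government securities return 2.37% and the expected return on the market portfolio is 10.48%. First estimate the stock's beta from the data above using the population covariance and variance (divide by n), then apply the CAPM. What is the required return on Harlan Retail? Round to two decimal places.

Mean R_i = (-3.1 + 1.3 − 8.4 − 3.4 − 0.6 + 1.5 + 3.1) / 7 = -1.3714%
Mean R_m = (1.9 + 4.2 − 6.4 + 1.6 + 4.7 + 5.5 + 1.7) / 7 = 1.8857%
Σ(R_i − R̄_i)(R_m − R̄_m) = 76.6929  ⇒  Cov = 76.6929 / 7 = 10.9561
Σ(R_m − R̄_m)² = 95.1086  ⇒  Var(R_m) = 95.1086 / 7 = 13.5869
β = Cov / Var(R_m) = 10.9561 / 13.5869 = 0.8064
MRP = 10.48% − 2.37% = 8.11%
E(R) = R_f + β × MRP = 2.37% + 0.8064 × 8.11% = 8.91%

8.91%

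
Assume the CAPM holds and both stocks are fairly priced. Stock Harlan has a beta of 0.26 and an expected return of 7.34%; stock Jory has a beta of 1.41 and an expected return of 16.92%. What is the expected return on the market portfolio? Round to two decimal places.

13.50%

Both satisfy E(R) = R_f + β·MRP, so the slope of the SML is
MRP = (16.92% − 7.34%) / (1.41 − 0.26) = 9.58% / 1.15 = 8.3304%
R_f = E(R_Harlan) − β_Harlan·MRP = 7.34% − 0.26 × 8.3304% = 5.1741%
E(R_m) = R_f + MRP = 5.1741% + 8.3304% = 13.50%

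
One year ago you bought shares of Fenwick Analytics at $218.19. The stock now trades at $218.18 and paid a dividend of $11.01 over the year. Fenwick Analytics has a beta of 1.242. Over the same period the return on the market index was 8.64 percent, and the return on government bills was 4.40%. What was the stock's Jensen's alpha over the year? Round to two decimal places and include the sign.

-4.62%

Realised HPR = (P1 + D1 − P0) / P0 = (218.18 + 11.01 − 218.19) / 218.19 = 11.00 / 218.19 = 5.0415%
MRP = 8.64% − 4.40% = 4.24%
CAPM required = R_f + β·MRP = 4.40% + 1.242 × 4.24% = 9.66608%
α = realised − required = 5.0415% − 9.66608% = -4.62%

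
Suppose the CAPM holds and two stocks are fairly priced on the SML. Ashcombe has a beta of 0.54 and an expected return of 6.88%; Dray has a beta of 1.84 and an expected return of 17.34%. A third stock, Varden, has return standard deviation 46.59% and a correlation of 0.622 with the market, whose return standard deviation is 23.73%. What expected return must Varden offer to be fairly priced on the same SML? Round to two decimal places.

12.36%

MRP = (17.34% − 6.88%) / (1.84 − 0.54) = 8.0462%
R_f = 6.88% − 0.54 × 8.0462% = 2.5351%
β_Varden = ρ·σ_i/σ_m = 0.622 × 46.59 / 23.73 = 1.2212
E(R_Varden) = R_f + β × MRP = 2.5351% + 1.2212 × 8.0462% = 12.36%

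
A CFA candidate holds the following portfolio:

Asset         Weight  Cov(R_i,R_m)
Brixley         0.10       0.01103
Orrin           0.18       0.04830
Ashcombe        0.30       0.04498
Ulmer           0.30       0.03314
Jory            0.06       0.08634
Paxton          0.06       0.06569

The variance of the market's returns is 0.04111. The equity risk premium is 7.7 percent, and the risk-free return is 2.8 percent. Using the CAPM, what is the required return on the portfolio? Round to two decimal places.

β_Brixley = 0.01103 / 0.04111 = 0.2683
β_Orrin = 0.04830 / 0.04111 = 1.1749
β_Ashcombe = 0.04498 / 0.04111 = 1.0941
β_Ulmer = 0.03314 / 0.04111 = 0.8061
β_Jory = 0.08634 / 0.04111 = 2.1002
β_Paxton = 0.06569 / 0.04111 = 1.5979
β_P = Σ w_i β_i = 0.10×0.2683 + 0.18×1.1749 + 0.30×1.0941 + 0.30×0.8061 + 0.06×2.1002 + 0.06×1.5979 = 1.0303
E(R_P) = R_f + β_P × MRP = 2.8% + 1.0303 × 7.7% = 10.73%

10.73%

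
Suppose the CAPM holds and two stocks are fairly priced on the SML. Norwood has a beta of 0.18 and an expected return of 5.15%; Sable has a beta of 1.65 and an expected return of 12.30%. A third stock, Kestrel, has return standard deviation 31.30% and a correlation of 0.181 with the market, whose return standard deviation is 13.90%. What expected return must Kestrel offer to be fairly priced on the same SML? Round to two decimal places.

MRP = (12.30% − 5.15%) / (1.65 − 0.18) = 4.8639%
R_f = 5.15% − 0.18 × 4.8639% = 4.2745%
β_Kestrel = ρ·σ_i/σ_m = 0.181 × 31.30 / 13.90 = 0.4076
E(R_Kestrel) = R_f + β × MRP = 4.2745% + 0.4076 × 4.8639% = 6.26%

6.26%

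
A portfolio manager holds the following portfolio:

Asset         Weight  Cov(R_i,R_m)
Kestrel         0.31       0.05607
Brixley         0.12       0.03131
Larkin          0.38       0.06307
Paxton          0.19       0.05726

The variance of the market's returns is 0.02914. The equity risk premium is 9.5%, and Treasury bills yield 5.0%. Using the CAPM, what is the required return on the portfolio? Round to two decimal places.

β_Kestrel = 0.05607 / 0.02914 = 1.9242
β_Brixley = 0.03131 / 0.02914 = 1.0745
β_Larkin = 0.06307 / 0.02914 = 2.1644
β_Paxton = 0.05726 / 0.02914 = 1.9650
β_P = Σ w_i β_i = 0.31×1.9242 + 0.12×1.0745 + 0.38×2.1644 + 0.19×1.9650 = 1.9213
E(R_P) = R_f + β_P × MRP = 5.0% + 1.9213 × 9.5% = 23.25%

23.25%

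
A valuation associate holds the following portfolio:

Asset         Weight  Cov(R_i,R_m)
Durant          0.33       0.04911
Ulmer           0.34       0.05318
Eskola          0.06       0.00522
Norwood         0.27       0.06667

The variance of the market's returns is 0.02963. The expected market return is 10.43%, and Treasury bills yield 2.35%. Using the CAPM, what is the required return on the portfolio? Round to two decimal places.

16.69%

β_Durant = 0.04911 / 0.02963 = 1.6574
β_Ulmer = 0.05318 / 0.02963 = 1.7948
β_Eskola = 0.00522 / 0.02963 = 0.1762
β_Norwood = 0.06667 / 0.02963 = 2.2501
β_P = Σ w_i β_i = 0.33×1.6574 + 0.34×1.7948 + 0.06×0.1762 + 0.27×2.2501 = 1.7753
MRP = 10.43% − 2.35% = 8.08%
E(R_P) = R_f + β_P × MRP = 2.35% + 1.7753 × 8.08% = 16.69%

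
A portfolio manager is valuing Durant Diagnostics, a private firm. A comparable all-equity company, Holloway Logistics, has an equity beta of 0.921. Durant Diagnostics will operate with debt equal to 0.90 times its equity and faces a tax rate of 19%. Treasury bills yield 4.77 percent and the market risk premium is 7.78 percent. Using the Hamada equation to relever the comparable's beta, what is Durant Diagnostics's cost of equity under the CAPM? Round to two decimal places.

17.16%

β_L = β_U × [1 + (1 − t)(D/E)] = 0.921 × [1 + (1 − 0.19) × 0.90]
    = 0.921 × [1 + 0.81 × 0.90] = 0.921 × 1.7290 = 1.5924
E(R) = R_f + β_L × MRP = 4.77% + 1.5924 × 7.78% = 17.16%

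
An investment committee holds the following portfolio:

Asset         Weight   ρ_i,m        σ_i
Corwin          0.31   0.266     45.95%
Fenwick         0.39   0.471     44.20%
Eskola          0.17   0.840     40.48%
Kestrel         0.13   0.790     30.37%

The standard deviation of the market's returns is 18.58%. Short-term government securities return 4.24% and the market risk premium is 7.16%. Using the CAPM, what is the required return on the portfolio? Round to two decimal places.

12.26%

β_Corwin = 0.266 × 45.95% / 18.58% = 0.6578
β_Fenwick = 0.471 × 44.20% / 18.58% = 1.1205
β_Eskola = 0.840 × 40.48% / 18.58% = 1.8301
β_Kestrel = 0.790 × 30.37% / 18.58% = 1.2913
β_P = Σ w_i β_i = 0.31×0.6578 + 0.39×1.1205 + 0.17×1.8301 + 0.13×1.2913 = 1.1199
E(R_P) = R_f + β_P × MRP = 4.24% + 1.1199 × 7.16% = 12.26%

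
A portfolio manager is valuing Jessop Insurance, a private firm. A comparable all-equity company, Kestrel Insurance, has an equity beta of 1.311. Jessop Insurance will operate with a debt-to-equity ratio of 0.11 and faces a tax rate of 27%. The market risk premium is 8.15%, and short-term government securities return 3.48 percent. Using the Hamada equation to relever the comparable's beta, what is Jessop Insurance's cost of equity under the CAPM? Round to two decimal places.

β_L = β_U × [1 + (1 − t)(D/E)] = 1.311 × [1 + (1 − 0.27) × 0.11]
    = 1.311 × [1 + 0.73 × 0.11] = 1.311 × 1.0803 = 1.4163
E(R) = R_f + β_L × MRP = 3.48% + 1.4163 × 8.15% = 15.02%

15.02%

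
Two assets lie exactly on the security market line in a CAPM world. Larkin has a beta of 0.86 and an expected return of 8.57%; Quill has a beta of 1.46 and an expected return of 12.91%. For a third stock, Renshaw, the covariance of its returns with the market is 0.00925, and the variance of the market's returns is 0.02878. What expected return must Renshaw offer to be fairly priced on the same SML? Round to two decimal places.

4.67%

MRP = (12.91% − 8.57%) / (1.46 − 0.86) = 7.2333%
R_f = 8.57% − 0.86 × 7.2333% = 2.3494%
β_Renshaw = Cov / Var(R_m) = 0.00925 / 0.02878 = 0.3214
E(R_Renshaw) = R_f + β × MRP = 2.3494% + 0.3214 × 7.2333% = 4.67%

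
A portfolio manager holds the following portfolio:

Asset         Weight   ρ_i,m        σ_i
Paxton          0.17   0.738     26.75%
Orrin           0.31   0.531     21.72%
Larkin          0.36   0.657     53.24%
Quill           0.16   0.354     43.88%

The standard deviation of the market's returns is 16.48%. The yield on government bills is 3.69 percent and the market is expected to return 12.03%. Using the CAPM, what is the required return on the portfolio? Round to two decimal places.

14.83%

β_Paxton = 0.738 × 26.75% / 16.48% = 1.1979
β_Orrin = 0.531 × 21.72% / 16.48% = 0.6998
β_Larkin = 0.657 × 53.24% / 16.48% = 2.1225
β_Quill = 0.354 × 43.88% / 16.48% = 0.9426
β_P = Σ w_i β_i = 0.17×1.1979 + 0.31×0.6998 + 0.36×2.1225 + 0.16×0.9426 = 1.3355
MRP = 12.03% − 3.69% = 8.34%
E(R_P) = R_f + β_P × MRP = 3.69% + 1.3355 × 8.34% = 14.83%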